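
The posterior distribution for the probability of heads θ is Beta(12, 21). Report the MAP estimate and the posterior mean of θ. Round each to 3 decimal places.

Mode = (12−1)/(12+21−2) = 11/31 = 0.355.
Mean = 12/(12+21) = 12/33 = 0.364.
The mean is pulled above the mode by the posterior's right skew.

MAP = 0.355; posterior mean = 0.364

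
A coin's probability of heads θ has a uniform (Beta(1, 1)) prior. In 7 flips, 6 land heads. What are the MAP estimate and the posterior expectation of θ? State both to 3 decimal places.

θ_MAP = 0.857, E[θ|data] = 0.778

Posterior: Beta(1+6, 1+1) = Beta(7, 2).
Mode = (7−1)/(7+2−2) = 6/7 = 0.857.
With a flat prior the MAP equals the MLE, 6/7.
Mean = 7/(7+2) = 7/9 = 0.778.
Left-skewed posterior ⇒ mean < mode.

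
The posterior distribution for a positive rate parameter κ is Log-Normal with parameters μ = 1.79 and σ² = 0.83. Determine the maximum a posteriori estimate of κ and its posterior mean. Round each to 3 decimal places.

Mode = exp(μ − σ²) = exp(0.96) = 2.612.
Mean = exp(μ + σ²/2) = exp(2.205) = 9.070.
Mean > mode: the posterior has a right tail.

κ_MAP = 2.612, E[κ|data] = 9.070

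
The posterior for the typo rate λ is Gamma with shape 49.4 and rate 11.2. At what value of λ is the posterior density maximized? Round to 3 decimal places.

4.321

Mode = (α−1)/β = 48.4/11.2 = 4.321.
Mean = α/β = 49.4/11.2 = 4.411.
This is the posterior mode — the MAP estimate.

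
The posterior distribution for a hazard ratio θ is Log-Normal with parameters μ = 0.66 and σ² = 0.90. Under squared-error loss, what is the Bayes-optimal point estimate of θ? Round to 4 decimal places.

3.0344

Mode = exp(μ − σ²) = exp(-0.24) = 0.7866.
Mean = exp(μ + σ²/2) = exp(1.110) = 3.0344.
Squared-error loss ⇒ the optimal estimator is the posterior mean.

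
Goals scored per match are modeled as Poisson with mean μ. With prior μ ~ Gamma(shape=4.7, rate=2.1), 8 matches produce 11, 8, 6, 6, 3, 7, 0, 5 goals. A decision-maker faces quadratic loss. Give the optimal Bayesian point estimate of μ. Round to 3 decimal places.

5.020

Σ counts = 46. Posterior: Gamma(shape = 4.7+46 = 50.7, rate = 2.1+8 = 10.1).
Mode = (α−1)/β = 49.7/10.1 = 4.921.
Mean = α/β = 50.7/10.1 = 5.020.
Quadratic loss ⇒ the optimal estimator is the posterior mean.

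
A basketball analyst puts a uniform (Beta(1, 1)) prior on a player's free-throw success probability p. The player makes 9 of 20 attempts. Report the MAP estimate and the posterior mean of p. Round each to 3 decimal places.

p_MAP = 0.450, E[p|data] = 0.455

Posterior: Beta(1+9, 1+11) = Beta(10, 12).
Mode = (10−1)/(10+12−2) = 9/20 = 0.450.
Mean = 10/(10+12) = 10/22 = 0.455.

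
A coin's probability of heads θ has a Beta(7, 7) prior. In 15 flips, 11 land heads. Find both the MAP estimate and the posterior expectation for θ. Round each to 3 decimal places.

MAP = 0.630; posterior mean = 0.621

Posterior: Beta(7+11, 7+4) = Beta(18, 11).
Mode = (18−1)/(18+11−2) = 17/27 = 0.630.
Mean = 18/(18+11) = 18/29 = 0.621.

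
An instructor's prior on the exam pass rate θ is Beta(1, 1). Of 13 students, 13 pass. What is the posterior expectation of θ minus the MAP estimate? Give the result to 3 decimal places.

Posterior: Beta(1+13, 1+0) = Beta(14, 1).
Since β = 1 ≤ 1 and α > 1, the Beta density is monotone increasing on [0,1]; the mode is at 1.
Mean = 14/(14+1) = 0.933.
Difference = 0.933 − 1.000 = -0.067.

-0.067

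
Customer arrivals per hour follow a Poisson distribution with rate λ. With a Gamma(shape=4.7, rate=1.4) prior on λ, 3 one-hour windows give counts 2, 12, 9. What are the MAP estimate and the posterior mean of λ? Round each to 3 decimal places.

MAP estimate = 6.068, posterior mean = 6.295

Σ counts = 23. Posterior: Gamma(shape = 4.7+23 = 27.7, rate = 1.4+3 = 4.4).
Mode = (α−1)/β = 26.7/4.4 = 6.068.
Mean = α/β = 27.7/4.4 = 6.295.
Mean > mode: the posterior has a right tail.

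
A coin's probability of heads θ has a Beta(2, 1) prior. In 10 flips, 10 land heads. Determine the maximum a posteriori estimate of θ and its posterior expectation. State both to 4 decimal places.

Posterior: Beta(2+10, 1+0) = Beta(12, 1).
Since β = 1 ≤ 1 and α > 1, the Beta density is monotone increasing on [0,1]; the mode is at 1.
Mean = 12/(12+1) = 0.9231.

MAP = 1.0000, posterior mean = 0.9231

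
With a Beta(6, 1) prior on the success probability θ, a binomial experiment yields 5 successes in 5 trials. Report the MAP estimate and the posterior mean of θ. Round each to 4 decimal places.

Posterior: Beta(6+5, 1+0) = Beta(11, 1).
Since β = 1 ≤ 1 and α > 1, the Beta density is monotone increasing on [0,1]; the mode is at 1.
Mean = 11/(11+1) = 0.9167.
The mean is pulled below the mode by the posterior's left skew.

MAP: 1.0000. Posterior mean: 0.9167.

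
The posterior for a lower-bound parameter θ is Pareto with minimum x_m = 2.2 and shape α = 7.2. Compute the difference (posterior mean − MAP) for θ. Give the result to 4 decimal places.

0.3548

The Pareto density is strictly decreasing on [x_m, ∞), so the mode is x_m = 2.2000.
Mean = α·x_m/(α−1) = 7.2·2.2/6.2 = 2.5548.
Difference = 2.5548 − 2.2000 = 0.3548.
Right-skewed posterior ⇒ mode < mean.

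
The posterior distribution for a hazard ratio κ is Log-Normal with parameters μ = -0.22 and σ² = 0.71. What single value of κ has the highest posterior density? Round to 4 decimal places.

0.3946

Mode = exp(μ − σ²) = exp(-0.93) = 0.3946.
Mean = exp(μ + σ²/2) = exp(0.135) = 1.1445.
This is the posterior mode — the MAP estimate.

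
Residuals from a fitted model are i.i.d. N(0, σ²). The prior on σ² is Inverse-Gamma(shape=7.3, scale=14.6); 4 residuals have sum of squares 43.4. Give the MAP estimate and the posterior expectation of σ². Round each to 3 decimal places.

Posterior: Inverse-Gamma(shape = 7.3+4/2 = 9.3, scale = 14.6+43.4/2 = 36.3).
Mode = β/(α+1) = 36.3/10.3 = 3.524.
Mean = β/(α−1) = 36.3/8.3 = 4.373.

MAP = 3.524, posterior mean = 4.373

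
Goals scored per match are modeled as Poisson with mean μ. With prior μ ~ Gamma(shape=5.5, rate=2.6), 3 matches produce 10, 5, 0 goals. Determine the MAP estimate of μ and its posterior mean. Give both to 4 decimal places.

MAP estimate = 3.4821, posterior mean = 3.6607

Σ counts = 15. Posterior: Gamma(shape = 5.5+15 = 20.5, rate = 2.6+3 = 5.6).
Mode = (α−1)/β = 19.5/5.6 = 3.4821.
Mean = α/β = 20.5/5.6 = 3.6607.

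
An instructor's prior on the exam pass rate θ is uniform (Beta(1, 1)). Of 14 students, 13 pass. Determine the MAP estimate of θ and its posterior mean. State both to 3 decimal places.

MAP estimate = 0.929, posterior mean = 0.875

Posterior: Beta(1+13, 1+1) = Beta(14, 2).
Mode = (14−1)/(14+2−2) = 13/14 = 0.929.
Mean = 14/(14+2) = 14/16 = 0.875.
The posterior is left-skewed, so the mode exceeds the mean.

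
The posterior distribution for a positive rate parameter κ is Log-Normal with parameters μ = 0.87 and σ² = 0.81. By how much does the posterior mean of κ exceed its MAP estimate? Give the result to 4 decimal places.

2.5169

Mode = exp(μ − σ²) = exp(0.06) = 1.0618.
Mean = exp(μ + σ²/2) = exp(1.275) = 3.5787.
Difference = 3.5787 − 1.0618 = 2.5169.
Right-skewed posterior ⇒ mode < mean.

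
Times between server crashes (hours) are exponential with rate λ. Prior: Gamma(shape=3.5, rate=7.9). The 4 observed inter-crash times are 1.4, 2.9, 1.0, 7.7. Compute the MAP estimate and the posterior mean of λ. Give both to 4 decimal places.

Σ times = 13.0. Posterior: Gamma(shape = 3.5+4 = 7.5, rate = 7.9+13.0 = 20.9).
Mode = (α−1)/β = 6.5/20.9 = 0.3110.
Mean = α/β = 7.5/20.9 = 0.3589.

MAP: 0.3110. Posterior mean: 0.3589.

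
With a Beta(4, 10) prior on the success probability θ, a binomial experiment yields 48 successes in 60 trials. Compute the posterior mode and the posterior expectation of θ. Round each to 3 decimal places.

Posterior: Beta(4+48, 10+12) = Beta(52, 22).
Mode = (52−1)/(52+22−2) = 51/72 = 0.708.
Mean = 52/(52+22) = 52/74 = 0.703.

MAP: 0.708. Posterior mean: 0.703.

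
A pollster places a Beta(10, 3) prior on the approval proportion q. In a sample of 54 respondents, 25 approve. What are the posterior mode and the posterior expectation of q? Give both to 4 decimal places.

posterior mode = 0.5231, posterior expectation = 0.5224

Posterior: Beta(10+25, 3+29) = Beta(35, 32).
Mode = (35−1)/(35+32−2) = 34/65 = 0.5231.
Mean = 35/(35+32) = 35/67 = 0.5224.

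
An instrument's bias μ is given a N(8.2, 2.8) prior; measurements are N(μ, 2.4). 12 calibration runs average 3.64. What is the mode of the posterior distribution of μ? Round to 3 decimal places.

3.944

Posterior for μ is Normal. Precision-weighted mean: (1/2.8·8.2 + 12/2.4·3.64) / (1/2.8 + 12/2.4) = 3.944.
A Normal posterior is symmetric, so mode = mean.
This is the posterior mode — the MAP estimate.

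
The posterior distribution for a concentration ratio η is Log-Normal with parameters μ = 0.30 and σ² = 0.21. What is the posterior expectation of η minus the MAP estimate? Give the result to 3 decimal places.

Mode = exp(μ − σ²) = exp(0.09) = 1.094.
Mean = exp(μ + σ²/2) = exp(0.405) = 1.499.
Difference = 1.499 − 1.094 = 0.405.

0.405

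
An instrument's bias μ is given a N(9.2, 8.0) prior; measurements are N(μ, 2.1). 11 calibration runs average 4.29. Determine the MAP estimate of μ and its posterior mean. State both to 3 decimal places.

Posterior for μ is Normal. Precision-weighted mean: (1/8.0·9.2 + 11/2.1·4.29) / (1/8.0 + 11/2.1) = 4.404.
A Normal posterior is symmetric, so mode = mean.

MAP = 4.404; posterior mean = 4.404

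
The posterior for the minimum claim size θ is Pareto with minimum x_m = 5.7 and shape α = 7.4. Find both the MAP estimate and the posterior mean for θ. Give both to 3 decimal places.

MAP = 5.700, posterior mean = 6.591

The Pareto density is strictly decreasing on [x_m, ∞), so the mode is x_m = 5.700.
Mean = α·x_m/(α−1) = 7.4·5.7/6.4 = 6.591.
Right-skewed posterior ⇒ mode < mean.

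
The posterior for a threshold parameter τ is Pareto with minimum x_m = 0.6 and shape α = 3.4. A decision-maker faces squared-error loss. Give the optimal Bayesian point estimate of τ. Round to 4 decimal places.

0.8500

The Pareto density is strictly decreasing on [x_m, ∞), so the mode is x_m = 0.6000.
Mean = α·x_m/(α−1) = 3.4·0.6/2.4 = 0.8500.
Squared-error loss ⇒ the optimal estimator is the posterior mean.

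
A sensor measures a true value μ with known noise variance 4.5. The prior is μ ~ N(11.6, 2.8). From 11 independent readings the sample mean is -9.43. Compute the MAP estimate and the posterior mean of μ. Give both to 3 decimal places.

MAP = -6.749; posterior mean = -6.749

Posterior for μ is Normal. Precision-weighted mean: (1/2.8·11.6 + 11/4.5·-9.43) / (1/2.8 + 11/4.5) = -6.749.
A Normal posterior is symmetric, so mode = mean.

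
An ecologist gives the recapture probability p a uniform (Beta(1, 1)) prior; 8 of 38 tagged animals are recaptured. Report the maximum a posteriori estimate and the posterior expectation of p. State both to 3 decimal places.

Posterior: Beta(1+8, 1+30) = Beta(9, 31).
Mode = (9−1)/(9+31−2) = 8/38 = 0.211.
With a flat prior the MAP equals the MLE, 8/38.
Mean = 9/(9+31) = 9/40 = 0.225.

p_MAP = 0.211, E[p|data] = 0.225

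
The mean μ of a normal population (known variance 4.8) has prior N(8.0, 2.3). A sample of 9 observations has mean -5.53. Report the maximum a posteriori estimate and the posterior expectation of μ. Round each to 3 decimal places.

Posterior for μ is Normal. Precision-weighted mean: (1/2.3·8.0 + 9/4.8·-5.53) / (1/2.3 + 9/4.8) = -2.983.
A Normal posterior is symmetric, so mode = mean.

MAP = -2.983, posterior mean = -2.983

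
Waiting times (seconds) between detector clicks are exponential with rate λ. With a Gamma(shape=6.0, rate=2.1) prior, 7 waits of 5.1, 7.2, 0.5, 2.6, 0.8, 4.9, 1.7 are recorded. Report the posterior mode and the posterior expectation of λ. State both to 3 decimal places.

λ_MAP = 0.482, E[λ|data] = 0.522

Σ times = 22.8. Posterior: Gamma(shape = 6.0+7 = 13.0, rate = 2.1+22.8 = 24.9).
Mode = (α−1)/β = 12.0/24.9 = 0.482.
Mean = α/β = 13.0/24.9 = 0.522.
Right-skewed posterior ⇒ mode < mean.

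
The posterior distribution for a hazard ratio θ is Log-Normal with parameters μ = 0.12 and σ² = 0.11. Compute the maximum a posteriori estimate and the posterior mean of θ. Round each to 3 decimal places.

Mode = exp(μ − σ²) = exp(0.01) = 1.010.
Mean = exp(μ + σ²/2) = exp(0.175) = 1.191.
Right-skewed posterior ⇒ mode < mean.

MAP = 1.010, posterior mean = 1.191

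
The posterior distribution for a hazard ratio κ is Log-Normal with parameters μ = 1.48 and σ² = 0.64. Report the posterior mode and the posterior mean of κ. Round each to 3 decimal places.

Mode = exp(μ − σ²) = exp(0.84) = 2.316.
Mean = exp(μ + σ²/2) = exp(1.800) = 6.050.
The posterior is right-skewed, so the mean exceeds the mode.

posterior mode = 2.316, posterior mean = 6.050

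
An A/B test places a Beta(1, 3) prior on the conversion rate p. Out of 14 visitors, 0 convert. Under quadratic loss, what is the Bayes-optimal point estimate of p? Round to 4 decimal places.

Posterior: Beta(1+0, 3+14) = Beta(1, 17).
Since α = 1 ≤ 1 and β > 1, the Beta density is monotone decreasing on [0,1]; the mode is at 0.
Mean = 1/(1+17) = 0.0556.
Quadratic loss ⇒ the optimal estimator is the posterior mean.

0.0556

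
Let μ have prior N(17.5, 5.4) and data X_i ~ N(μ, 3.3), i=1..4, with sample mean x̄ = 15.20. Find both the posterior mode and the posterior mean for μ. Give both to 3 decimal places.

MAP: 15.505. Posterior mean: 15.505.

Posterior for μ is Normal. Precision-weighted mean: (1/5.4·17.5 + 4/3.3·15.20) / (1/5.4 + 4/3.3) = 15.505.
A Normal posterior is symmetric, so mode = mean.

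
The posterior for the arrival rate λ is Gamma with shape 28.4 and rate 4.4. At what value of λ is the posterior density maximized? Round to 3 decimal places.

6.227

Mode = (α−1)/β = 27.4/4.4 = 6.227.
Mean = α/β = 28.4/4.4 = 6.455.
This is the posterior mode — the MAP estimate.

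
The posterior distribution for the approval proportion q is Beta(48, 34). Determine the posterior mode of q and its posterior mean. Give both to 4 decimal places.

Mode = (48−1)/(48+34−2) = 47/80 = 0.5875.
Mean = 48/(48+34) = 48/82 = 0.5854.
Mode > mean: the posterior has a left tail.

q_MAP = 0.5875, E[q|data] = 0.5854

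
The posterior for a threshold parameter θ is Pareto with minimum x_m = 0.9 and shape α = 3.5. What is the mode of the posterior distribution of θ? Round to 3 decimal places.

0.900

The Pareto density is strictly decreasing on [x_m, ∞), so the mode is x_m = 0.900.
Mean = α·x_m/(α−1) = 3.5·0.9/2.5 = 1.260.
This is the posterior mode — the MAP estimate.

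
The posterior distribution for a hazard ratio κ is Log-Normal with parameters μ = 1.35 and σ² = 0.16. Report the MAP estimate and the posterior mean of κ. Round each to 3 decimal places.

Mode = exp(μ − σ²) = exp(1.19) = 3.287.
Mean = exp(μ + σ²/2) = exp(1.430) = 4.179.
Right-skewed posterior ⇒ mode < mean.

MAP = 3.287, posterior mean = 4.179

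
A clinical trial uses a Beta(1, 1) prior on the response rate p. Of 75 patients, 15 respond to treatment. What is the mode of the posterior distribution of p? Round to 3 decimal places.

Posterior: Beta(1+15, 1+60) = Beta(16, 61).
Mode = (16−1)/(16+61−2) = 15/75 = 0.200.
Mean = 16/(16+61) = 16/77 = 0.208.
This is the posterior mode — the MAP estimate.

0.200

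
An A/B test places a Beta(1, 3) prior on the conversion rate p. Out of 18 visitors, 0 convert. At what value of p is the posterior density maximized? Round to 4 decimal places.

Posterior: Beta(1+0, 3+18) = Beta(1, 21).
Since α = 1 ≤ 1 and β > 1, the Beta density is monotone decreasing on [0,1]; the mode is at 0.
Mean = 1/(1+21) = 0.0455.
This is the posterior mode — the MAP estimate.

0.0000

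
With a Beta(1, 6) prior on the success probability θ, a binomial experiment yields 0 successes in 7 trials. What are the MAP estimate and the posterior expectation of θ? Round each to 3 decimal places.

Posterior: Beta(1+0, 6+7) = Beta(1, 13).
Since α = 1 ≤ 1 and β > 1, the Beta density is monotone decreasing on [0,1]; the mode is at 0.
Mean = 1/(1+13) = 0.071.

θ_MAP = 0.000, E[θ|data] = 0.071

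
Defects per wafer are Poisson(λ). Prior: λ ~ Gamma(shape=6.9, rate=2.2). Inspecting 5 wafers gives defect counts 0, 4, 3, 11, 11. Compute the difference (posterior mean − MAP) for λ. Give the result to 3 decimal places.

Σ counts = 29. Posterior: Gamma(shape = 6.9+29 = 35.9, rate = 2.2+5 = 7.2).
Mode = (α−1)/β = 34.9/7.2 = 4.847.
Mean = α/β = 35.9/7.2 = 4.986.
Difference = 4.986 − 4.847 = 0.139.

0.139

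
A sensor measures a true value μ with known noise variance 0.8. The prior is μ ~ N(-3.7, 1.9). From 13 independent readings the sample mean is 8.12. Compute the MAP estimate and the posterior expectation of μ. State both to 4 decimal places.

μ_MAP = 7.7492, E[μ|data] = 7.7492

Posterior for μ is Normal. Precision-weighted mean: (1/1.9·-3.7 + 13/0.8·8.12) / (1/1.9 + 13/0.8) = 7.7492.
A Normal posterior is symmetric, so mode = mean.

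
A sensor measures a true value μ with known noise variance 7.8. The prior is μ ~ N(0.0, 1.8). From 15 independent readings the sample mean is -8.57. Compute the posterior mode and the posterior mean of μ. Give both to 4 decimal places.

posterior mode = -6.6491, posterior mean = -6.6491

Posterior for μ is Normal. Precision-weighted mean: (1/1.8·0.0 + 15/7.8·-8.57) / (1/1.8 + 15/7.8) = -6.6491.
A Normal posterior is symmetric, so mode = mean.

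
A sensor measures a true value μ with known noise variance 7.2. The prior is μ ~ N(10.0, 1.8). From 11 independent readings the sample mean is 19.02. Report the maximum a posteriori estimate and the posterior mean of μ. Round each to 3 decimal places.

maximum a posteriori estimate = 16.615, posterior mean = 16.615

Posterior for μ is Normal. Precision-weighted mean: (1/1.8·10.0 + 11/7.2·19.02) / (1/1.8 + 11/7.2) = 16.615.
A Normal posterior is symmetric, so mode = mean.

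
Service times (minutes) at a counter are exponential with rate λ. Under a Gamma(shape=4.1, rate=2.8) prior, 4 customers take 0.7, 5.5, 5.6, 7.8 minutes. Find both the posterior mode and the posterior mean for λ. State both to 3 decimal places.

posterior mode = 0.317, posterior mean = 0.362

Σ times = 19.6. Posterior: Gamma(shape = 4.1+4 = 8.1, rate = 2.8+19.6 = 22.4).
Mode = (α−1)/β = 7.1/22.4 = 0.317.
Mean = α/β = 8.1/22.4 = 0.362.
Mean > mode: the posterior has a right tail.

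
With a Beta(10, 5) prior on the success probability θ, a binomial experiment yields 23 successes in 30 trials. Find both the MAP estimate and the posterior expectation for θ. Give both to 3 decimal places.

Posterior: Beta(10+23, 5+7) = Beta(33, 12).
Mode = (33−1)/(33+12−2) = 32/43 = 0.744.
Mean = 33/(33+12) = 33/45 = 0.733.

θ_MAP = 0.744, E[θ|data] = 0.733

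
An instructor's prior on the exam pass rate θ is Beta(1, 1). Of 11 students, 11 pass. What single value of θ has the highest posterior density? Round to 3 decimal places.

Posterior: Beta(1+11, 1+0) = Beta(12, 1).
Since β = 1 ≤ 1 and α > 1, the Beta density is monotone increasing on [0,1]; the mode is at 1.
Mean = 12/(12+1) = 0.923.
This is the posterior mode — the MAP estimate.

1.000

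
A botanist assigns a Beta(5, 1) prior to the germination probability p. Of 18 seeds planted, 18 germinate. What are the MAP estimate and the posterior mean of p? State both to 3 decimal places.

MAP = 1.000, posterior mean = 0.958

Posterior: Beta(5+18, 1+0) = Beta(23, 1).
Since β = 1 ≤ 1 and α > 1, the Beta density is monotone increasing on [0,1]; the mode is at 1.
Mean = 23/(23+1) = 0.958.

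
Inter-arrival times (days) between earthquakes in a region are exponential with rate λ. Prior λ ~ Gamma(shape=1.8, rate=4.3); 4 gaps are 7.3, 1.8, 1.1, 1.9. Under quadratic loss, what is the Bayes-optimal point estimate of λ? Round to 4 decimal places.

0.3537

Σ times = 12.1. Posterior: Gamma(shape = 1.8+4 = 5.8, rate = 4.3+12.1 = 16.4).
Mode = (α−1)/β = 4.8/16.4 = 0.2927.
Mean = α/β = 5.8/16.4 = 0.3537.
Quadratic loss ⇒ the optimal estimator is the posterior mean.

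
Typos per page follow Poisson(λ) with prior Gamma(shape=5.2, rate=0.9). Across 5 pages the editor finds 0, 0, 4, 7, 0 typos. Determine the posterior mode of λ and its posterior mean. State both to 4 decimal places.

posterior mode = 2.5763, posterior mean = 2.7458

Σ counts = 11. Posterior: Gamma(shape = 5.2+11 = 16.2, rate = 0.9+5 = 5.9).
Mode = (α−1)/β = 15.2/5.9 = 2.5763.
Mean = α/β = 16.2/5.9 = 2.7458.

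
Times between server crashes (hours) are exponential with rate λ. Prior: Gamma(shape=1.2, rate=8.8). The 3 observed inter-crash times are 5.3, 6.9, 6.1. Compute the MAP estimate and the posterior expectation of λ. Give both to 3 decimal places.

Σ times = 18.3. Posterior: Gamma(shape = 1.2+3 = 4.2, rate = 8.8+18.3 = 27.1).
Mode = (α−1)/β = 3.2/27.1 = 0.118.
Mean = α/β = 4.2/27.1 = 0.155.

MAP estimate = 0.118, posterior expectation = 0.155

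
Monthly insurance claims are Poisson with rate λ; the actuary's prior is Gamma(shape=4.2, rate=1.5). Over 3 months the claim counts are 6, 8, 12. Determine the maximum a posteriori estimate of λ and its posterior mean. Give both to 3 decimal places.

maximum a posteriori estimate = 6.489, posterior mean = 6.711

Σ counts = 26. Posterior: Gamma(shape = 4.2+26 = 30.2, rate = 1.5+3 = 4.5).
Mode = (α−1)/β = 29.2/4.5 = 6.489.
Mean = α/β = 30.2/4.5 = 6.711.
Mean > mode: the posterior has a right tail.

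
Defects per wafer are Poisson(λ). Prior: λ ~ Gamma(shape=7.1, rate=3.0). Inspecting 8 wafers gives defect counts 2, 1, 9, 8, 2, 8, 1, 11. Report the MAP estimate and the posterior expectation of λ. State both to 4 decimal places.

MAP estimate = 4.3727, posterior expectation = 4.4636

Σ counts = 42. Posterior: Gamma(shape = 7.1+42 = 49.1, rate = 3.0+8 = 11.0).
Mode = (α−1)/β = 48.1/11.0 = 4.3727.
Mean = α/β = 49.1/11.0 = 4.4636.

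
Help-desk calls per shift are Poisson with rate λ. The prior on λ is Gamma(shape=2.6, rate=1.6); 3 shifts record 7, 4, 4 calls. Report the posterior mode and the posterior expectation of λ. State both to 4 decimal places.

posterior mode = 3.6087, posterior expectation = 3.8261

Σ counts = 15. Posterior: Gamma(shape = 2.6+15 = 17.6, rate = 1.6+3 = 4.6).
Mode = (α−1)/β = 16.6/4.6 = 3.6087.
Mean = α/β = 17.6/4.6 = 3.8261.
Right-skewed posterior ⇒ mode < mean.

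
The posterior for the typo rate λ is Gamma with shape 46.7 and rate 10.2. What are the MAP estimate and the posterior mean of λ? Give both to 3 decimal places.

MAP: 4.480. Posterior mean: 4.578.

Mode = (α−1)/β = 45.7/10.2 = 4.480.
Mean = α/β = 46.7/10.2 = 4.578.
Right-skewed posterior ⇒ mode < mean.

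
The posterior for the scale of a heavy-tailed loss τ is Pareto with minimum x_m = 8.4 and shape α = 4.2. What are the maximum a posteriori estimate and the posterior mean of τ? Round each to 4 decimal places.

The Pareto density is strictly decreasing on [x_m, ∞), so the mode is x_m = 8.4000.
Mean = α·x_m/(α−1) = 4.2·8.4/3.2 = 11.0250.

maximum a posteriori estimate = 8.4000, posterior mean = 11.0250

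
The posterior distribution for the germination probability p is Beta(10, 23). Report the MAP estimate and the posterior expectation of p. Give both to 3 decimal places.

Mode = (10−1)/(10+23−2) = 9/31 = 0.290.
Mean = 10/(10+23) = 10/33 = 0.303.
The posterior is right-skewed, so the mean exceeds the mode.

p_MAP = 0.290, E[p|data] = 0.303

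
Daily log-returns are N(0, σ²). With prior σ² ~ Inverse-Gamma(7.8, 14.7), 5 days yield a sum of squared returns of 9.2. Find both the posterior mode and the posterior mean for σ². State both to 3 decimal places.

Posterior: Inverse-Gamma(shape = 7.8+5/2 = 10.3, scale = 14.7+9.2/2 = 19.3).
Mode = β/(α+1) = 19.3/11.3 = 1.708.
Mean = β/(α−1) = 19.3/9.3 = 2.075.

posterior mode = 1.708, posterior mean = 2.075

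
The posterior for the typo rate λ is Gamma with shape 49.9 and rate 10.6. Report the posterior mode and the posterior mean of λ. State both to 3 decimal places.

λ_MAP = 4.613, E[λ|data] = 4.708

Mode = (α−1)/β = 48.9/10.6 = 4.613.
Mean = α/β = 49.9/10.6 = 4.708.
Mean > mode: the posterior has a right tail.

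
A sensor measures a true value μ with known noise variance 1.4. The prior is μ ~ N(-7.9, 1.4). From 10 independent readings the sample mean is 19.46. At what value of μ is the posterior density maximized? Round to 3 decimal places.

Posterior for μ is Normal. Precision-weighted mean: (1/1.4·-7.9 + 10/1.4·19.46) / (1/1.4 + 10/1.4) = 16.973.
A Normal posterior is symmetric, so mode = mean.
This is the posterior mode — the MAP estimate.

16.973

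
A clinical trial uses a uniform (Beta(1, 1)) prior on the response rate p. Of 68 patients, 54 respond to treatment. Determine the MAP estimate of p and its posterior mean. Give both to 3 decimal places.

Posterior: Beta(1+54, 1+14) = Beta(55, 15).
Mode = (55−1)/(55+15−2) = 54/68 = 0.794.
With a flat prior the MAP equals the MLE, 54/68.
Mean = 55/(55+15) = 55/70 = 0.786.

MAP = 0.794; posterior mean = 0.786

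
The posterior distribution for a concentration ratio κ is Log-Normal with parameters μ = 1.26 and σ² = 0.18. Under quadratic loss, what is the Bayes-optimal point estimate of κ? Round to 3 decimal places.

3.857

Mode = exp(μ − σ²) = exp(1.08) = 2.945.
Mean = exp(μ + σ²/2) = exp(1.350) = 3.857.
Quadratic loss ⇒ the optimal estimator is the posterior mean.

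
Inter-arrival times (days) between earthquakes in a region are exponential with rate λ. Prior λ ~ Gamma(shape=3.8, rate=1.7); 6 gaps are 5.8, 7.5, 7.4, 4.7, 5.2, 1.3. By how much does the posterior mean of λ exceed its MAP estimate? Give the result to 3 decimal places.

0.030

Σ times = 31.9. Posterior: Gamma(shape = 3.8+6 = 9.8, rate = 1.7+31.9 = 33.6).
Mode = (α−1)/β = 8.8/33.6 = 0.262.
Mean = α/β = 9.8/33.6 = 0.292.
Difference = 0.292 − 0.262 = 0.030.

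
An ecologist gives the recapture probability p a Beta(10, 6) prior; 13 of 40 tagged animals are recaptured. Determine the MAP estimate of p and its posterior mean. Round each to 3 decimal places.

MAP estimate = 0.407, posterior mean = 0.411

Posterior: Beta(10+13, 6+27) = Beta(23, 33).
Mode = (23−1)/(23+33−2) = 22/54 = 0.407.
Mean = 23/(23+33) = 23/56 = 0.411.
Right-skewed posterior ⇒ mode < mean.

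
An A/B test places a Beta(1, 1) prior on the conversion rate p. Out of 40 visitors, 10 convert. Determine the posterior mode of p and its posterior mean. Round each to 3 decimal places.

Posterior: Beta(1+10, 1+30) = Beta(11, 31).
Mode = (11−1)/(11+31−2) = 10/40 = 0.250.
With a flat prior the MAP equals the MLE, 10/40.
Mean = 11/(11+31) = 11/42 = 0.262.

MAP = 0.250, posterior mean = 0.262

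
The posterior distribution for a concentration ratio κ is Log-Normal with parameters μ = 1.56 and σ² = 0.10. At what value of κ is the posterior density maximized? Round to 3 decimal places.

Mode = exp(μ − σ²) = exp(1.46) = 4.306.
Mean = exp(μ + σ²/2) = exp(1.610) = 5.003.
This is the posterior mode — the MAP estimate.

4.306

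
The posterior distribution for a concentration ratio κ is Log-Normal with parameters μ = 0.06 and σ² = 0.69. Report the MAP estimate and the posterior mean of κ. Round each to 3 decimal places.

MAP = 0.533, posterior mean = 1.499

Mode = exp(μ − σ²) = exp(-0.63) = 0.533.
Mean = exp(μ + σ²/2) = exp(0.405) = 1.499.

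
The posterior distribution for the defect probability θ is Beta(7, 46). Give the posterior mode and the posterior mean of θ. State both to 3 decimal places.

Mode = (7−1)/(7+46−2) = 6/51 = 0.118.
Mean = 7/(7+46) = 7/53 = 0.132.

posterior mode = 0.118, posterior mean = 0.132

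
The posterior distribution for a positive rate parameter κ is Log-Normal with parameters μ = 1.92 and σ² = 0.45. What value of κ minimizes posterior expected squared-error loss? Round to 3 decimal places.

Mode = exp(μ − σ²) = exp(1.47) = 4.349.
Mean = exp(μ + σ²/2) = exp(2.145) = 8.542.
Squared-error loss ⇒ the optimal estimator is the posterior mean.

8.542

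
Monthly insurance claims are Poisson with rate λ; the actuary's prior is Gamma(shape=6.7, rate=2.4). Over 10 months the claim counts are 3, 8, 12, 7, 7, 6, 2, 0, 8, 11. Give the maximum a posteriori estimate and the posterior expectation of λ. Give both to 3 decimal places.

MAP: 5.621. Posterior mean: 5.702.

Σ counts = 64. Posterior: Gamma(shape = 6.7+64 = 70.7, rate = 2.4+10 = 12.4).
Mode = (α−1)/β = 69.7/12.4 = 5.621.
Mean = α/β = 70.7/12.4 = 5.702.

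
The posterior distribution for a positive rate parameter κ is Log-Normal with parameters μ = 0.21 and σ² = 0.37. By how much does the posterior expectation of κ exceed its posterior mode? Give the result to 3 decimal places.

Mode = exp(μ − σ²) = exp(-0.16) = 0.852.
Mean = exp(μ + σ²/2) = exp(0.395) = 1.484.
Difference = 1.484 − 0.852 = 0.632.

0.632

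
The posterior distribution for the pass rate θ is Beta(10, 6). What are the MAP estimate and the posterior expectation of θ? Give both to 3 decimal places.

MAP estimate = 0.643, posterior expectation = 0.625

Mode = (10−1)/(10+6−2) = 9/14 = 0.643.
Mean = 10/(10+6) = 10/16 = 0.625.
The mean is pulled below the mode by the posterior's left skew.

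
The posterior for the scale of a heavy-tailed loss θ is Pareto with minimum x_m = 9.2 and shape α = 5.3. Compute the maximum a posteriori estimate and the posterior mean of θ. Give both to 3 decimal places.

The Pareto density is strictly decreasing on [x_m, ∞), so the mode is x_m = 9.200.
Mean = α·x_m/(α−1) = 5.3·9.2/4.3 = 11.340.

MAP = 9.200, posterior mean = 11.340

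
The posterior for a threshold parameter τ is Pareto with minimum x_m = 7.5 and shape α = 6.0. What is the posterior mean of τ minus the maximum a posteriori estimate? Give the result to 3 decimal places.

The Pareto density is strictly decreasing on [x_m, ∞), so the mode is x_m = 7.500.
Mean = α·x_m/(α−1) = 6.0·7.5/5.0 = 9.000.
Difference = 9.000 − 7.500 = 1.500.

1.500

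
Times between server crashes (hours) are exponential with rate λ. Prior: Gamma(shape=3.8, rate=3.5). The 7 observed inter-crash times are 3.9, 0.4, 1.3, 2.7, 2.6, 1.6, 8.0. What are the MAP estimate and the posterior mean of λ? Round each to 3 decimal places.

Σ times = 20.5. Posterior: Gamma(shape = 3.8+7 = 10.8, rate = 3.5+20.5 = 24.0).
Mode = (α−1)/β = 9.8/24.0 = 0.408.
Mean = α/β = 10.8/24.0 = 0.450.
The mean is pulled above the mode by the posterior's right skew.

MAP estimate = 0.408, posterior mean = 0.450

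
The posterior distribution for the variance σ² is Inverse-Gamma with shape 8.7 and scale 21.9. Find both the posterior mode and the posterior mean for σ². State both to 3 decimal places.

σ²_MAP = 2.258, E[σ²|data] = 2.844

Mode = β/(α+1) = 21.9/9.7 = 2.258.
Mean = β/(α−1) = 21.9/7.7 = 2.844.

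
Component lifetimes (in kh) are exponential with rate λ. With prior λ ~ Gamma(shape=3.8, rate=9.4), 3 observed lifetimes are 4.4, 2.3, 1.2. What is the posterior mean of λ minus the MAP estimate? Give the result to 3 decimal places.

0.058

Σ times = 7.9. Posterior: Gamma(shape = 3.8+3 = 6.8, rate = 9.4+7.9 = 17.3).
Mode = (α−1)/β = 5.8/17.3 = 0.335.
Mean = α/β = 6.8/17.3 = 0.393.
Difference = 0.393 − 0.335 = 0.058.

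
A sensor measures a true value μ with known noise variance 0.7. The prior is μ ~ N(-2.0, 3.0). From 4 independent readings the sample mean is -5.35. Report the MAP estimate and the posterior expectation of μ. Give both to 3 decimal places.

μ_MAP = -5.165, E[μ|data] = -5.165

Posterior for μ is Normal. Precision-weighted mean: (1/3.0·-2.0 + 4/0.7·-5.35) / (1/3.0 + 4/0.7) = -5.165.
A Normal posterior is symmetric, so mode = mean.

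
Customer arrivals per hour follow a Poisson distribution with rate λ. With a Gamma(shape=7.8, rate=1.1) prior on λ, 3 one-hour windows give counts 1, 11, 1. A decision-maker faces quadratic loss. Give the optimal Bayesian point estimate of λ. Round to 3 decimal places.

5.073

Σ counts = 13. Posterior: Gamma(shape = 7.8+13 = 20.8, rate = 1.1+3 = 4.1).
Mode = (α−1)/β = 19.8/4.1 = 4.829.
Mean = α/β = 20.8/4.1 = 5.073.
Quadratic loss ⇒ the optimal estimator is the posterior mean.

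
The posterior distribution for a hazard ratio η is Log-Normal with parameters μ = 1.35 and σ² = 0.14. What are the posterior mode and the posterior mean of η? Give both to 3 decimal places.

MAP = 3.353; posterior mean = 4.137

Mode = exp(μ − σ²) = exp(1.21) = 3.353.
Mean = exp(μ + σ²/2) = exp(1.420) = 4.137.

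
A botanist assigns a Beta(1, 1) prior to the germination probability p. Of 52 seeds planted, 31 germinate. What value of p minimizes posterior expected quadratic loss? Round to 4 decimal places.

Posterior: Beta(1+31, 1+21) = Beta(32, 22).
Mode = (32−1)/(32+22−2) = 31/52 = 0.5962.
With a flat prior the MAP equals the MLE, 31/52.
Mean = 32/(32+22) = 32/54 = 0.5926.
Quadratic loss ⇒ the optimal estimator is the posterior mean.

0.5926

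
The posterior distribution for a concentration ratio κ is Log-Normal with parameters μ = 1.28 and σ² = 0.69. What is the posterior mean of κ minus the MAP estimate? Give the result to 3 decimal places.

Mode = exp(μ − σ²) = exp(0.59) = 1.804.
Mean = exp(μ + σ²/2) = exp(1.625) = 5.078.
Difference = 5.078 − 1.804 = 3.274.

3.274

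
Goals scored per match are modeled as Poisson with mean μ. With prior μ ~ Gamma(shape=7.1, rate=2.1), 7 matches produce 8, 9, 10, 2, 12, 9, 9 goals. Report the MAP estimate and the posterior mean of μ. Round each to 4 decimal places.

μ_MAP = 7.1538, E[μ|data] = 7.2637

Σ counts = 59. Posterior: Gamma(shape = 7.1+59 = 66.1, rate = 2.1+7 = 9.1).
Mode = (α−1)/β = 65.1/9.1 = 7.1538.
Mean = α/β = 66.1/9.1 = 7.2637.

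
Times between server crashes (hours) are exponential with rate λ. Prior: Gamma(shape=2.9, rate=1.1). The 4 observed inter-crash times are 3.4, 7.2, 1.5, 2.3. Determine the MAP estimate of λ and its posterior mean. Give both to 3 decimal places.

Σ times = 14.4. Posterior: Gamma(shape = 2.9+4 = 6.9, rate = 1.1+14.4 = 15.5).
Mode = (α−1)/β = 5.9/15.5 = 0.381.
Mean = α/β = 6.9/15.5 = 0.445.
The posterior is right-skewed, so the mean exceeds the mode.

MAP = 0.381; posterior mean = 0.445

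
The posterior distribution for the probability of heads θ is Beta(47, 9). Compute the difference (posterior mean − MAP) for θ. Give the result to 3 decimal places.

Mode = (47−1)/(47+9−2) = 46/54 = 0.852.
Mean = 47/(47+9) = 47/56 = 0.839.
Difference = 0.839 − 0.852 = -0.013.
The mean is pulled below the mode by the posterior's left skew.

-0.013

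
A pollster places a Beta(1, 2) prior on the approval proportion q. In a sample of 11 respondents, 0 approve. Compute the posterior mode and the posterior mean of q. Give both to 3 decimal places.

Posterior: Beta(1+0, 2+11) = Beta(1, 13).
Since α = 1 ≤ 1 and β > 1, the Beta density is monotone decreasing on [0,1]; the mode is at 0.
Mean = 1/(1+13) = 0.071.

q_MAP = 0.000, E[q|data] = 0.071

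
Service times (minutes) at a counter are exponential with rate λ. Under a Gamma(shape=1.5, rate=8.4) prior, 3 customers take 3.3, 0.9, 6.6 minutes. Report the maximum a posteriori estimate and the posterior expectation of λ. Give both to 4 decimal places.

Σ times = 10.8. Posterior: Gamma(shape = 1.5+3 = 4.5, rate = 8.4+10.8 = 19.2).
Mode = (α−1)/β = 3.5/19.2 = 0.1823.
Mean = α/β = 4.5/19.2 = 0.2344.
The posterior is right-skewed, so the mean exceeds the mode.

λ_MAP = 0.1823, E[λ|data] = 0.2344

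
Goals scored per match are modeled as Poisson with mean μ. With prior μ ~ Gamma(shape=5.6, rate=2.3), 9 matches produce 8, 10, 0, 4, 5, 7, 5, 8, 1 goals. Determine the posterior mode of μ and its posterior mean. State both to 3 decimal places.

MAP = 4.655; posterior mean = 4.743

Σ counts = 48. Posterior: Gamma(shape = 5.6+48 = 53.6, rate = 2.3+9 = 11.3).
Mode = (α−1)/β = 52.6/11.3 = 4.655.
Mean = α/β = 53.6/11.3 = 4.743.
Mean > mode: the posterior has a right tail.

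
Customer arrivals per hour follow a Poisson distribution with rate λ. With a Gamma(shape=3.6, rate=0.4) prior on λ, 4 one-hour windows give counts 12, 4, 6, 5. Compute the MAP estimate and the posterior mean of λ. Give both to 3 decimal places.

Σ counts = 27. Posterior: Gamma(shape = 3.6+27 = 30.6, rate = 0.4+4 = 4.4).
Mode = (α−1)/β = 29.6/4.4 = 6.727.
Mean = α/β = 30.6/4.4 = 6.955.

MAP = 6.727, posterior mean = 6.955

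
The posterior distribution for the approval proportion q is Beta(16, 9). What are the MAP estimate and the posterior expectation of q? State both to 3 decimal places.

Mode = (16−1)/(16+9−2) = 15/23 = 0.652.
Mean = 16/(16+9) = 16/25 = 0.640.

MAP = 0.652, posterior mean = 0.640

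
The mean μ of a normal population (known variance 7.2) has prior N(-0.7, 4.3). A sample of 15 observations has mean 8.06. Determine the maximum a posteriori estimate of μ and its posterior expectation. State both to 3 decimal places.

Posterior for μ is Normal. Precision-weighted mean: (1/4.3·-0.7 + 15/7.2·8.06) / (1/4.3 + 15/7.2) = 7.180.
A Normal posterior is symmetric, so mode = mean.

maximum a posteriori estimate = 7.180, posterior expectation = 7.180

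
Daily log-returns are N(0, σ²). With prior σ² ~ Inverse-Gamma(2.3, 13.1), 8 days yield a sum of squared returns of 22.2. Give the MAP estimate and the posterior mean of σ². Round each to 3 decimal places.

Posterior: Inverse-Gamma(shape = 2.3+8/2 = 6.3, scale = 13.1+22.2/2 = 24.2).
Mode = β/(α+1) = 24.2/7.3 = 3.315.
Mean = β/(α−1) = 24.2/5.3 = 4.566.
The mean is pulled above the mode by the posterior's right skew.

MAP = 3.315, posterior mean = 4.566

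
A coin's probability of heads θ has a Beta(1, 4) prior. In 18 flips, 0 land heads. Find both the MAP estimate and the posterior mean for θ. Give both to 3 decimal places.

Posterior: Beta(1+0, 4+18) = Beta(1, 22).
Since α = 1 ≤ 1 and β > 1, the Beta density is monotone decreasing on [0,1]; the mode is at 0.
Mean = 1/(1+22) = 0.043.
The posterior is right-skewed, so the mean exceeds the mode.

θ_MAP = 0.000, E[θ|data] = 0.043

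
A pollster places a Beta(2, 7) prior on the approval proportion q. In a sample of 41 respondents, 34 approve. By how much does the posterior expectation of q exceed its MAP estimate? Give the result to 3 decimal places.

-0.009

Posterior: Beta(2+34, 7+7) = Beta(36, 14).
Mode = (36−1)/(36+14−2) = 35/48 = 0.729.
Mean = 36/(36+14) = 36/50 = 0.720.
Difference = 0.720 − 0.729 = -0.009.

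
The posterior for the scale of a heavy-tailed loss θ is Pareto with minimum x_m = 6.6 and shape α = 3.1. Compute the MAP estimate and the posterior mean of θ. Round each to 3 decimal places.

The Pareto density is strictly decreasing on [x_m, ∞), so the mode is x_m = 6.600.
Mean = α·x_m/(α−1) = 3.1·6.6/2.1 = 9.743.

MAP = 6.600; posterior mean = 9.743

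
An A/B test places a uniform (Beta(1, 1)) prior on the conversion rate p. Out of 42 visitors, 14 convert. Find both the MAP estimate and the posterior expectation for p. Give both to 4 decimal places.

MAP = 0.3333, posterior mean = 0.3409

Posterior: Beta(1+14, 1+28) = Beta(15, 29).
Mode = (15−1)/(15+29−2) = 14/42 = 0.3333.
With a flat prior the MAP equals the MLE, 14/42.
Mean = 15/(15+29) = 15/44 = 0.3409.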